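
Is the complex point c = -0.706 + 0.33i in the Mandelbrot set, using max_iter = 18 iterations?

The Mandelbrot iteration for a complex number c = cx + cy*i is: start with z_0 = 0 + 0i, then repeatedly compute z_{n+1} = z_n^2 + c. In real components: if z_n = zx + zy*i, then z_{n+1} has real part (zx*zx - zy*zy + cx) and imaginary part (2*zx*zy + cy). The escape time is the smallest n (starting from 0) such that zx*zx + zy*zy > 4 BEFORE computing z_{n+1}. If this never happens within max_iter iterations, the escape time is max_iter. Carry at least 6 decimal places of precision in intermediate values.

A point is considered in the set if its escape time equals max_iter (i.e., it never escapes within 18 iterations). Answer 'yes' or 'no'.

Answer: yes

Derivation:
z_0 = 0 + 0i, c = -0.7060 + 0.3300i
Iter 1: z = -0.7060 + 0.3300i, |z|^2 = 0.6073
Iter 2: z = -0.3165 + -0.1360i, |z|^2 = 0.1186
Iter 3: z = -0.6243 + 0.4161i, |z|^2 = 0.5629
Iter 4: z = -0.4893 + -0.1895i, |z|^2 = 0.2753
Iter 5: z = -0.5025 + 0.5155i, |z|^2 = 0.5182
Iter 6: z = -0.7192 + -0.1880i, |z|^2 = 0.5526
Iter 7: z = -0.2241 + 0.6005i, |z|^2 = 0.4108
Iter 8: z = -1.0163 + 0.0609i, |z|^2 = 1.0366
Iter 9: z = 0.3232 + 0.2063i, |z|^2 = 0.1470
Iter 10: z = -0.6441 + 0.4634i, |z|^2 = 0.6295
Iter 11: z = -0.5059 + -0.2669i, |z|^2 = 0.3271
Iter 12: z = -0.5213 + 0.6000i, |z|^2 = 0.6318
Iter 13: z = -0.7942 + -0.2956i, |z|^2 = 0.7182
Iter 14: z = -0.1626 + 0.7996i, |z|^2 = 0.6658
Iter 15: z = -1.3189 + 0.0700i, |z|^2 = 1.7444
Iter 16: z = 1.0286 + 0.1454i, |z|^2 = 1.0791
Iter 17: z = 0.3309 + 0.6290i, |z|^2 = 0.5052
Did not escape in 18 iterations → in set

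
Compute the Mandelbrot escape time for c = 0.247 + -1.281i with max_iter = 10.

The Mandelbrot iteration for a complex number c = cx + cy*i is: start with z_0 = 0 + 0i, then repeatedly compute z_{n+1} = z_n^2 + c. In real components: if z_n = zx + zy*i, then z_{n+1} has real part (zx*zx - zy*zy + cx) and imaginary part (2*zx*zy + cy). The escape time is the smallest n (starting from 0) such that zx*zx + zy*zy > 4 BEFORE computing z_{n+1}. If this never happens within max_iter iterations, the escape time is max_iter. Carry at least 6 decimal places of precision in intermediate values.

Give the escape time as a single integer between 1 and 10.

Answer: 2

Derivation:
z_0 = 0 + 0i, c = 0.2470 + -1.2810i
Iter 1: z = 0.2470 + -1.2810i, |z|^2 = 1.7020
Iter 2: z = -1.3330 + -1.9138i, |z|^2 = 5.4394
Escaped at iteration 2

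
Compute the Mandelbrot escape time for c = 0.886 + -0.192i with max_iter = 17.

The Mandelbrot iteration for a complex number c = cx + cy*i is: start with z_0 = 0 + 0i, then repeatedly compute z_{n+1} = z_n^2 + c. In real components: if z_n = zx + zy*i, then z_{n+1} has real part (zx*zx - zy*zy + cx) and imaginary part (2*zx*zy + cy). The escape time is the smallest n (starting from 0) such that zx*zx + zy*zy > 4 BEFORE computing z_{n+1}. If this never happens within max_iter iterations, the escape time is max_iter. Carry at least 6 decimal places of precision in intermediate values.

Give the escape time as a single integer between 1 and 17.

Answer: 3

Derivation:
z_0 = 0 + 0i, c = 0.8860 + -0.1920i
Iter 1: z = 0.8860 + -0.1920i, |z|^2 = 0.8219
Iter 2: z = 1.6341 + -0.5322i, |z|^2 = 2.9536
Iter 3: z = 3.2731 + -1.9314i, |z|^2 = 14.4438
Escaped at iteration 3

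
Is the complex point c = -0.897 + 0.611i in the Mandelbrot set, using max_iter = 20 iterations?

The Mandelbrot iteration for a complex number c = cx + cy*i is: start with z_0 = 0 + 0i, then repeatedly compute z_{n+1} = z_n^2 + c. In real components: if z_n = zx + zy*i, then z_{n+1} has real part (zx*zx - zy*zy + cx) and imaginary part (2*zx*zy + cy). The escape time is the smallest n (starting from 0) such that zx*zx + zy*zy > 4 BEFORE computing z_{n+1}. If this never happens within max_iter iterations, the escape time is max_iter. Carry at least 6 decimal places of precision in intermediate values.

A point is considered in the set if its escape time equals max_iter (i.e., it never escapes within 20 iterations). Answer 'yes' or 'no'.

z_0 = 0 + 0i, c = -0.8970 + 0.6110i
Iter 1: z = -0.8970 + 0.6110i, |z|^2 = 1.1779
Iter 2: z = -0.4657 + -0.4851i, |z|^2 = 0.4522
Iter 3: z = -0.9155 + 1.0629i, |z|^2 = 1.9678
Iter 4: z = -1.1886 + -1.3350i, |z|^2 = 3.1951
Iter 5: z = -1.2665 + 3.7847i, |z|^2 = 15.9278
Escaped at iteration 5

Answer: no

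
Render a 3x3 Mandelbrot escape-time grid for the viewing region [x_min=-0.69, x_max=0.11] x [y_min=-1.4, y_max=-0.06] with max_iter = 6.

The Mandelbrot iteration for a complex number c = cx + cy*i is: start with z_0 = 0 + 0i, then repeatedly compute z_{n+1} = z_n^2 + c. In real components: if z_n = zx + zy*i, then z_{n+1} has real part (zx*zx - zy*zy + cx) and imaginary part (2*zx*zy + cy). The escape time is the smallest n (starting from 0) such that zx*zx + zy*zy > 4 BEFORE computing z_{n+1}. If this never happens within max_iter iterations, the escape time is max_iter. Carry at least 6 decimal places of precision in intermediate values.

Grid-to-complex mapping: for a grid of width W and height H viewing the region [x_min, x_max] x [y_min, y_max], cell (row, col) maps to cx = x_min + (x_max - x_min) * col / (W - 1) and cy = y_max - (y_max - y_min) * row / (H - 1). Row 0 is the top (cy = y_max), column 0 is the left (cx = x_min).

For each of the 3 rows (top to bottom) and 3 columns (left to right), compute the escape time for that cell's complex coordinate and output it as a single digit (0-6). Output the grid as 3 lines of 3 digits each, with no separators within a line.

Answer: 666
566
222

Derivation:
(row=0, col=0): c = -0.6900 + -0.0600i → escape time 6
(row=0, col=1): c = -0.2900 + -0.0600i → escape time 6
(row=0, col=2): c = 0.1100 + -0.0600i → escape time 6
(row=1, col=0): c = -0.6900 + -0.7300i → escape time 5
(row=1, col=1): c = -0.2900 + -0.7300i → escape time 6
(row=1, col=2): c = 0.1100 + -0.7300i → escape time 6
(row=2, col=0): c = -0.6900 + -1.4000i → escape time 2
(row=2, col=1): c = -0.2900 + -1.4000i → escape time 2
(row=2, col=2): c = 0.1100 + -1.4000i → escape time 2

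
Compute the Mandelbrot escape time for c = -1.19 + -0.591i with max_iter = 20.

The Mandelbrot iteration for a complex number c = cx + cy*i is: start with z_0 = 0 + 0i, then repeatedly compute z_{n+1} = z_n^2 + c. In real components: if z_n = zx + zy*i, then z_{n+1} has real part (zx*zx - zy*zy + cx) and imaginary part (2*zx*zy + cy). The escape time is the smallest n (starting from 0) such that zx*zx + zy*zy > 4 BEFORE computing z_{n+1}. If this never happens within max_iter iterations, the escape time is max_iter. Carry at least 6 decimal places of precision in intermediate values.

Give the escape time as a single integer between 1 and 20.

Answer: 3

Derivation:
z_0 = 0 + 0i, c = -1.1900 + -0.5910i
Iter 1: z = -1.1900 + -0.5910i, |z|^2 = 1.7654
Iter 2: z = -0.1232 + 0.8156i, |z|^2 = 0.6803
Iter 3: z = -1.8400 + -0.7919i, |z|^2 = 4.0127
Escaped at iteration 3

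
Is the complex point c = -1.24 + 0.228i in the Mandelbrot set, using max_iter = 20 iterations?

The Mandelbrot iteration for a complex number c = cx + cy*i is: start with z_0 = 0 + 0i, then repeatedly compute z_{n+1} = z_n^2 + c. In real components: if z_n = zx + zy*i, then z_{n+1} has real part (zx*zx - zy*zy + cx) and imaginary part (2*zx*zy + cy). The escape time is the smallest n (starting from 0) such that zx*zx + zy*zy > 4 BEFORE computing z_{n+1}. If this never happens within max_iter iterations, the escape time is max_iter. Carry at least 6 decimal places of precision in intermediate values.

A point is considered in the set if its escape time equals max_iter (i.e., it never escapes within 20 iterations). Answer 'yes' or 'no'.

z_0 = 0 + 0i, c = -1.2400 + 0.2280i
Iter 1: z = -1.2400 + 0.2280i, |z|^2 = 1.5896
Iter 2: z = 0.2456 + -0.3374i, |z|^2 = 0.1742
Iter 3: z = -1.2935 + 0.0622i, |z|^2 = 1.6771
Iter 4: z = 0.4294 + 0.0670i, |z|^2 = 0.1888
Iter 5: z = -1.0601 + 0.2855i, |z|^2 = 1.2054
Iter 6: z = -0.1976 + -0.3774i, |z|^2 = 0.1815
Iter 7: z = -1.3434 + 0.3772i, |z|^2 = 1.9469
Iter 8: z = 0.4223 + -0.7854i, |z|^2 = 0.7952
Iter 9: z = -1.6784 + -0.4354i, |z|^2 = 3.0067
Iter 10: z = 1.3876 + 1.6894i, |z|^2 = 4.7796
Escaped at iteration 10

Answer: no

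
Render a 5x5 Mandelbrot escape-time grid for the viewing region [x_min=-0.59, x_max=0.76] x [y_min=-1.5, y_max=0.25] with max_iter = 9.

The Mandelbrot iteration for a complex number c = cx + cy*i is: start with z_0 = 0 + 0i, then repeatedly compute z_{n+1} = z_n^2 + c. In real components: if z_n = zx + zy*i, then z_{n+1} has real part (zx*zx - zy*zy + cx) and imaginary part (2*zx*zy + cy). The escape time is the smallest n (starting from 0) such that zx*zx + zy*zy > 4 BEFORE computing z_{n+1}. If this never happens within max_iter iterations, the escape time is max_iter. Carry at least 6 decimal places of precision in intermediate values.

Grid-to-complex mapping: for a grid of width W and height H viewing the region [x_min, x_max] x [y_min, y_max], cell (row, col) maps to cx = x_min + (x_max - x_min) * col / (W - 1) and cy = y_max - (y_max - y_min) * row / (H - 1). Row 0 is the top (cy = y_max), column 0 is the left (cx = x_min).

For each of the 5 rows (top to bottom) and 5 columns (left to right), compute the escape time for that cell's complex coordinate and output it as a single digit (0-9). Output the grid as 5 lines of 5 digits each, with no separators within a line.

Answer: 99993
99993
99973
36422
22222

Derivation:
(row=0, col=0): c = -0.5900 + 0.2500i → escape time 9
(row=0, col=1): c = -0.2525 + 0.2500i → escape time 9
(row=0, col=2): c = 0.0850 + 0.2500i → escape time 9
(row=0, col=3): c = 0.4225 + 0.2500i → escape time 9
(row=0, col=4): c = 0.7600 + 0.2500i → escape time 3
(row=1, col=0): c = -0.5900 + -0.1875i → escape time 9
(row=1, col=1): c = -0.2525 + -0.1875i → escape time 9
(row=1, col=2): c = 0.0850 + -0.1875i → escape time 9
(row=1, col=3): c = 0.4225 + -0.1875i → escape time 9
(row=1, col=4): c = 0.7600 + -0.1875i → escape time 3
(row=2, col=0): c = -0.5900 + -0.6250i → escape time 9
(row=2, col=1): c = -0.2525 + -0.6250i → escape time 9
(row=2, col=2): c = 0.0850 + -0.6250i → escape time 9
(row=2, col=3): c = 0.4225 + -0.6250i → escape time 7
(row=2, col=4): c = 0.7600 + -0.6250i → escape time 3
(row=3, col=0): c = -0.5900 + -1.0625i → escape time 3
(row=3, col=1): c = -0.2525 + -1.0625i → escape time 6
(row=3, col=2): c = 0.0850 + -1.0625i → escape time 4
(row=3, col=3): c = 0.4225 + -1.0625i → escape time 2
(row=3, col=4): c = 0.7600 + -1.0625i → escape time 2
(row=4, col=0): c = -0.5900 + -1.5000i → escape time 2
(row=4, col=1): c = -0.2525 + -1.5000i → escape time 2
(row=4, col=2): c = 0.0850 + -1.5000i → escape time 2
(row=4, col=3): c = 0.4225 + -1.5000i → escape time 2
(row=4, col=4): c = 0.7600 + -1.5000i → escape time 2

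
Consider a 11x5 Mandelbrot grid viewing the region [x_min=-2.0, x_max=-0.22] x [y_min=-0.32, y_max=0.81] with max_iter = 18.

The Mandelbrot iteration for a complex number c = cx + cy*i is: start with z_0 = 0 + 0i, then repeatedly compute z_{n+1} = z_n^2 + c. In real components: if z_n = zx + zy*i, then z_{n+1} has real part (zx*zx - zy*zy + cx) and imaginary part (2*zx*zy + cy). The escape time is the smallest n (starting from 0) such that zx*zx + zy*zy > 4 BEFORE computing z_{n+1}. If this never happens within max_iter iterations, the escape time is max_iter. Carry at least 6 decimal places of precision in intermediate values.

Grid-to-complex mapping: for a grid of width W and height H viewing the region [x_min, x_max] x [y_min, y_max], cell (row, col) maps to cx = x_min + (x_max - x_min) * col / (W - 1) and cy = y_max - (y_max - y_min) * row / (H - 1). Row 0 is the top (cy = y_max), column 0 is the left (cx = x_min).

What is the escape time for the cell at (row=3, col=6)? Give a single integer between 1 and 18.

Answer: 18

Derivation:
z_0 = 0 + 0i, c = -0.9320 + -0.0375i
Iter 1: z = -0.9320 + -0.0375i, |z|^2 = 0.8700
Iter 2: z = -0.0648 + 0.0324i, |z|^2 = 0.0052
Iter 3: z = -0.9289 + -0.0417i, |z|^2 = 0.8645
Iter 4: z = -0.0710 + 0.0400i, |z|^2 = 0.0066
Iter 5: z = -0.9286 + -0.0432i, |z|^2 = 0.8641
Iter 6: z = -0.0716 + 0.0427i, |z|^2 = 0.0070
Iter 7: z = -0.9287 + -0.0436i, |z|^2 = 0.8644
Iter 8: z = -0.0714 + 0.0435i, |z|^2 = 0.0070
Iter 9: z = -0.9288 + -0.0437i, |z|^2 = 0.8646
Iter 10: z = -0.0713 + 0.0437i, |z|^2 = 0.0070
Iter 11: z = -0.9288 + -0.0437i, |z|^2 = 0.8646
Iter 12: z = -0.0712 + 0.0437i, |z|^2 = 0.0070
Iter 13: z = -0.9288 + -0.0437i, |z|^2 = 0.8647
Iter 14: z = -0.0712 + 0.0437i, |z|^2 = 0.0070
Iter 15: z = -0.9288 + -0.0437i, |z|^2 = 0.8647
Iter 16: z = -0.0712 + 0.0437i, |z|^2 = 0.0070
Iter 17: z = -0.9288 + -0.0437i, |z|^2 = 0.8647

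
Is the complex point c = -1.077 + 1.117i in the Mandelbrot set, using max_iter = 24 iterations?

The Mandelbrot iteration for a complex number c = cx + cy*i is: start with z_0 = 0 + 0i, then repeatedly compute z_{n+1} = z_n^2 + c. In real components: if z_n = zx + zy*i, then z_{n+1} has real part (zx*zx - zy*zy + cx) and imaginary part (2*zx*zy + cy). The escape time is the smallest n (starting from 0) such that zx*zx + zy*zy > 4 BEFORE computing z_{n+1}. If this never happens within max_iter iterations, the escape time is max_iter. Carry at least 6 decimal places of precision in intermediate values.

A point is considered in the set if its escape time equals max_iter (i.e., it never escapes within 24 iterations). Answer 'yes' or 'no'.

z_0 = 0 + 0i, c = -1.0770 + 1.1170i
Iter 1: z = -1.0770 + 1.1170i, |z|^2 = 2.4076
Iter 2: z = -1.1648 + -1.2890i, |z|^2 = 3.0182
Iter 3: z = -1.3819 + 4.1198i, |z|^2 = 18.8823
Escaped at iteration 3

Answer: no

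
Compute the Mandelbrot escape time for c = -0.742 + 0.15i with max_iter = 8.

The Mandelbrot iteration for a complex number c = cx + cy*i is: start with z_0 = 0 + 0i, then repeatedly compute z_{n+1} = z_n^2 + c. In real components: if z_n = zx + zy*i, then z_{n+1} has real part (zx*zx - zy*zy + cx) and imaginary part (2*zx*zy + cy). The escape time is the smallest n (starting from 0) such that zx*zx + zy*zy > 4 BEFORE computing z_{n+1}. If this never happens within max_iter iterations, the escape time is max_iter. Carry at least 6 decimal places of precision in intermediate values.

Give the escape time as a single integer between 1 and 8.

Answer: 8

Derivation:
z_0 = 0 + 0i, c = -0.7420 + 0.1500i
Iter 1: z = -0.7420 + 0.1500i, |z|^2 = 0.5731
Iter 2: z = -0.2139 + -0.0726i, |z|^2 = 0.0510
Iter 3: z = -0.7015 + 0.1811i, |z|^2 = 0.5249
Iter 4: z = -0.2827 + -0.1040i, |z|^2 = 0.0907
Iter 5: z = -0.6729 + 0.2088i, |z|^2 = 0.4964
Iter 6: z = -0.3328 + -0.1310i, |z|^2 = 0.1279
Iter 7: z = -0.6484 + 0.2372i, |z|^2 = 0.4767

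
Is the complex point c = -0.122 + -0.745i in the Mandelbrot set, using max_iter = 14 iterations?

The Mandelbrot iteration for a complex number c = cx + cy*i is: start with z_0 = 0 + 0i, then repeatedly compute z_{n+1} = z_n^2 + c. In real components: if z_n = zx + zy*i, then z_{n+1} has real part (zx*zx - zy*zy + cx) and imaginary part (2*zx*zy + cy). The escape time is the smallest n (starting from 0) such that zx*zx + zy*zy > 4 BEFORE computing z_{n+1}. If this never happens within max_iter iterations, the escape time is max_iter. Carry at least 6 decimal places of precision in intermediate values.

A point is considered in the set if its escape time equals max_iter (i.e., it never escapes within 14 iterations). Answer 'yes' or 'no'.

Answer: yes

Derivation:
z_0 = 0 + 0i, c = -0.1220 + -0.7450i
Iter 1: z = -0.1220 + -0.7450i, |z|^2 = 0.5699
Iter 2: z = -0.6621 + -0.5632i, |z|^2 = 0.7556
Iter 3: z = -0.0008 + 0.0009i, |z|^2 = 0.0000
Iter 4: z = -0.1220 + -0.7450i, |z|^2 = 0.5699
Iter 5: z = -0.6621 + -0.5632i, |z|^2 = 0.7556
Iter 6: z = -0.0008 + 0.0009i, |z|^2 = 0.0000
Iter 7: z = -0.1220 + -0.7450i, |z|^2 = 0.5699
Iter 8: z = -0.6621 + -0.5632i, |z|^2 = 0.7556
Iter 9: z = -0.0008 + 0.0009i, |z|^2 = 0.0000
Iter 10: z = -0.1220 + -0.7450i, |z|^2 = 0.5699
Iter 11: z = -0.6621 + -0.5632i, |z|^2 = 0.7556
Iter 12: z = -0.0008 + 0.0009i, |z|^2 = 0.0000
Iter 13: z = -0.1220 + -0.7450i, |z|^2 = 0.5699
Did not escape in 14 iterations → in set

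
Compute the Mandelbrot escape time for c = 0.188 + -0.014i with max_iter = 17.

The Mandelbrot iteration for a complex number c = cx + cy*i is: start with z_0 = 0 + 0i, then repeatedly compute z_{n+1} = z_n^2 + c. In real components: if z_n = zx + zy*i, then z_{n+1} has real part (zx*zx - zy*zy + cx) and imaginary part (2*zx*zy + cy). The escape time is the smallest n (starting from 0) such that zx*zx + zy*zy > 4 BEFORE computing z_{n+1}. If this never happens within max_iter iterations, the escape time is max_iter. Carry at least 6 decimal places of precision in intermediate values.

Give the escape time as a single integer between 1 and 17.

Answer: 17

Derivation:
z_0 = 0 + 0i, c = 0.1880 + -0.0140i
Iter 1: z = 0.1880 + -0.0140i, |z|^2 = 0.0355
Iter 2: z = 0.2231 + -0.0193i, |z|^2 = 0.0502
Iter 3: z = 0.2374 + -0.0226i, |z|^2 = 0.0569
Iter 4: z = 0.2439 + -0.0247i, |z|^2 = 0.0601
Iter 5: z = 0.2469 + -0.0261i, |z|^2 = 0.0616
Iter 6: z = 0.2483 + -0.0269i, |z|^2 = 0.0624
Iter 7: z = 0.2489 + -0.0273i, |z|^2 = 0.0627
Iter 8: z = 0.2492 + -0.0276i, |z|^2 = 0.0629
Iter 9: z = 0.2493 + -0.0278i, |z|^2 = 0.0629
Iter 10: z = 0.2494 + -0.0278i, |z|^2 = 0.0630
Iter 11: z = 0.2494 + -0.0279i, |z|^2 = 0.0630
Iter 12: z = 0.2494 + -0.0279i, |z|^2 = 0.0630
Iter 13: z = 0.2494 + -0.0279i, |z|^2 = 0.0630
Iter 14: z = 0.2494 + -0.0279i, |z|^2 = 0.0630
Iter 15: z = 0.2494 + -0.0279i, |z|^2 = 0.0630
Iter 16: z = 0.2494 + -0.0279i, |z|^2 = 0.0630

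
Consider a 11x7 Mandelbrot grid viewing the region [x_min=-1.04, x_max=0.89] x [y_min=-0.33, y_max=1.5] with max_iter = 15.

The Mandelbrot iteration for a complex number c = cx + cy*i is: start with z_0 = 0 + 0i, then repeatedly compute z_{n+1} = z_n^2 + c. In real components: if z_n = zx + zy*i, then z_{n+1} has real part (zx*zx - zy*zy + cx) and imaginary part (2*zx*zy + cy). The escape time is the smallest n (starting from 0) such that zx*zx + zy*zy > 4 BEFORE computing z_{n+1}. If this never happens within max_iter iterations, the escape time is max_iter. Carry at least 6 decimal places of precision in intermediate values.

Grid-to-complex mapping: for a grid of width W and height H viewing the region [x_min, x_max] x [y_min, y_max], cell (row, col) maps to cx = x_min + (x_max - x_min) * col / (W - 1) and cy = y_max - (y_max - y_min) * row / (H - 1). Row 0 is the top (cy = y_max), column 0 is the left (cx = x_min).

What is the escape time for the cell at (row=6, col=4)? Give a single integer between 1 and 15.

z_0 = 0 + 0i, c = -0.2680 + -0.3300i
Iter 1: z = -0.2680 + -0.3300i, |z|^2 = 0.1807
Iter 2: z = -0.3051 + -0.1531i, |z|^2 = 0.1165
Iter 3: z = -0.1984 + -0.2366i, |z|^2 = 0.0953
Iter 4: z = -0.2846 + -0.2361i, |z|^2 = 0.1368
Iter 5: z = -0.2428 + -0.1956i, |z|^2 = 0.0972
Iter 6: z = -0.2473 + -0.2350i, |z|^2 = 0.1164
Iter 7: z = -0.2621 + -0.2137i, |z|^2 = 0.1144
Iter 8: z = -0.2450 + -0.2180i, |z|^2 = 0.1075
Iter 9: z = -0.2555 + -0.2232i, |z|^2 = 0.1151
Iter 10: z = -0.2525 + -0.2160i, |z|^2 = 0.1104
Iter 11: z = -0.2509 + -0.2209i, |z|^2 = 0.1117
Iter 12: z = -0.2539 + -0.2192i, |z|^2 = 0.1125
Iter 13: z = -0.2516 + -0.2187i, |z|^2 = 0.1111
Iter 14: z = -0.2525 + -0.2199i, |z|^2 = 0.1122

Answer: 15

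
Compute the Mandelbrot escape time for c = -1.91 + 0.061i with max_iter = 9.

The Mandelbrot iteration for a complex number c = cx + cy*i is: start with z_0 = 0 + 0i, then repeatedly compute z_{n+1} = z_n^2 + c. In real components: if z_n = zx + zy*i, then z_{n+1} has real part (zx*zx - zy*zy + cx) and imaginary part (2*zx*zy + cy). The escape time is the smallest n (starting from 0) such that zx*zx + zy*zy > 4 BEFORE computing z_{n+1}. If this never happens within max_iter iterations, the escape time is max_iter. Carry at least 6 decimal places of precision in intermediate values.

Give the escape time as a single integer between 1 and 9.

z_0 = 0 + 0i, c = -1.9100 + 0.0610i
Iter 1: z = -1.9100 + 0.0610i, |z|^2 = 3.6518
Iter 2: z = 1.7344 + -0.1720i, |z|^2 = 3.0377
Iter 3: z = 1.0685 + -0.5357i, |z|^2 = 1.4286
Iter 4: z = -1.0553 + -1.0838i, |z|^2 = 2.2882
Iter 5: z = -1.9708 + 2.3484i, |z|^2 = 9.3993
Escaped at iteration 5

Answer: 5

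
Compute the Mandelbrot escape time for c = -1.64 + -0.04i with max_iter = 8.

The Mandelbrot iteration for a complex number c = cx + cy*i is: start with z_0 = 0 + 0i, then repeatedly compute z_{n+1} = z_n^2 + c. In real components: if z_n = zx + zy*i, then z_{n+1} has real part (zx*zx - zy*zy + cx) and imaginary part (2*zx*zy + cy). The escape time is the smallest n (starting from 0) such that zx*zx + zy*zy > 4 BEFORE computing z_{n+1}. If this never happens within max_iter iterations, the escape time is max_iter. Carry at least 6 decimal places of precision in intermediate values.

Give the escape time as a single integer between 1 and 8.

Answer: 8

Derivation:
z_0 = 0 + 0i, c = -1.6400 + -0.0400i
Iter 1: z = -1.6400 + -0.0400i, |z|^2 = 2.6912
Iter 2: z = 1.0480 + 0.0912i, |z|^2 = 1.1066
Iter 3: z = -0.5500 + 0.1512i, |z|^2 = 0.3254
Iter 4: z = -1.3603 + -0.2063i, |z|^2 = 1.8931
Iter 5: z = 0.1680 + 0.5212i, |z|^2 = 0.2999
Iter 6: z = -1.8834 + 0.1351i, |z|^2 = 3.5656
Iter 7: z = 1.8891 + -0.5488i, |z|^2 = 3.8700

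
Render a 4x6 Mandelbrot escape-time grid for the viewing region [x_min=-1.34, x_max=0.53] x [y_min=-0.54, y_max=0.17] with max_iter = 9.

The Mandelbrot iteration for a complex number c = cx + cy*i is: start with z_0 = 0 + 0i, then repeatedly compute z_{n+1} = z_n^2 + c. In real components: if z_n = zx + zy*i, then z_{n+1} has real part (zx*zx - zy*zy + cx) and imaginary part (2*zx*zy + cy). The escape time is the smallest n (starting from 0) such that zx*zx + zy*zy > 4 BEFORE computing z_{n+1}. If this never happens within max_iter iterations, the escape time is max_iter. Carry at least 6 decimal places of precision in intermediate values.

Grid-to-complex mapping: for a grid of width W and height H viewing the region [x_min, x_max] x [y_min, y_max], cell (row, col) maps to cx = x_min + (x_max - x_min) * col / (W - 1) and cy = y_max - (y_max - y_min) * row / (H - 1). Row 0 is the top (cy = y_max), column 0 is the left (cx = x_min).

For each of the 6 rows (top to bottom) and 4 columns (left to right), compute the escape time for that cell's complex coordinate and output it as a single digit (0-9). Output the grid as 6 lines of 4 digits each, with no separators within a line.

(row=0, col=0): c = -1.3400 + 0.1700i → escape time 8
(row=0, col=1): c = -0.7167 + 0.1700i → escape time 9
(row=0, col=2): c = -0.0933 + 0.1700i → escape time 9
(row=0, col=3): c = 0.5300 + 0.1700i → escape time 5
(row=1, col=0): c = -1.3400 + 0.0280i → escape time 9
(row=1, col=1): c = -0.7167 + 0.0280i → escape time 9
(row=1, col=2): c = -0.0933 + 0.0280i → escape time 9
(row=1, col=3): c = 0.5300 + 0.0280i → escape time 5
(row=2, col=0): c = -1.3400 + -0.1140i → escape time 9
(row=2, col=1): c = -0.7167 + -0.1140i → escape time 9
(row=2, col=2): c = -0.0933 + -0.1140i → escape time 9
(row=2, col=3): c = 0.5300 + -0.1140i → escape time 5
(row=3, col=0): c = -1.3400 + -0.2560i → escape time 7
(row=3, col=1): c = -0.7167 + -0.2560i → escape time 9
(row=3, col=2): c = -0.0933 + -0.2560i → escape time 9
(row=3, col=3): c = 0.5300 + -0.2560i → escape time 5
(row=4, col=0): c = -1.3400 + -0.3980i → escape time 6
(row=4, col=1): c = -0.7167 + -0.3980i → escape time 9
(row=4, col=2): c = -0.0933 + -0.3980i → escape time 9
(row=4, col=3): c = 0.5300 + -0.3980i → escape time 5
(row=5, col=0): c = -1.3400 + -0.5400i → escape time 3
(row=5, col=1): c = -0.7167 + -0.5400i → escape time 6
(row=5, col=2): c = -0.0933 + -0.5400i → escape time 9
(row=5, col=3): c = 0.5300 + -0.5400i → escape time 4

Answer: 8995
9995
9995
7995
6995
3694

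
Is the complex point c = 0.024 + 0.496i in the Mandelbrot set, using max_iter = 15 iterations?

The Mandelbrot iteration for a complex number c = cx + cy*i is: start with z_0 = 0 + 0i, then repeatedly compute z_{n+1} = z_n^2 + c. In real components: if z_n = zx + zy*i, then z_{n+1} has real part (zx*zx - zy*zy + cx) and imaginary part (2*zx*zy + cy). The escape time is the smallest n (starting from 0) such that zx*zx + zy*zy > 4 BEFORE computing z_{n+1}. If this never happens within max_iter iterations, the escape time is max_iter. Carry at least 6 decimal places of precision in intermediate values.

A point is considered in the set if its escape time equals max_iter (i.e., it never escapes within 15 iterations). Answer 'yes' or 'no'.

z_0 = 0 + 0i, c = 0.0240 + 0.4960i
Iter 1: z = 0.0240 + 0.4960i, |z|^2 = 0.2466
Iter 2: z = -0.2214 + 0.5198i, |z|^2 = 0.3192
Iter 3: z = -0.1972 + 0.2658i, |z|^2 = 0.1095
Iter 4: z = -0.0078 + 0.3912i, |z|^2 = 0.1531
Iter 5: z = -0.1290 + 0.4899i, |z|^2 = 0.2567
Iter 6: z = -0.1994 + 0.3696i, |z|^2 = 0.1764
Iter 7: z = -0.0729 + 0.3486i, |z|^2 = 0.1268
Iter 8: z = -0.0922 + 0.4452i, |z|^2 = 0.2067
Iter 9: z = -0.1657 + 0.4139i, |z|^2 = 0.1988
Iter 10: z = -0.1199 + 0.3588i, |z|^2 = 0.1431
Iter 11: z = -0.0904 + 0.4100i, |z|^2 = 0.1763
Iter 12: z = -0.1359 + 0.4219i, |z|^2 = 0.1965
Iter 13: z = -0.1355 + 0.3813i, |z|^2 = 0.1638
Iter 14: z = -0.1030 + 0.3927i, |z|^2 = 0.1648
Did not escape in 15 iterations → in set

Answer: yes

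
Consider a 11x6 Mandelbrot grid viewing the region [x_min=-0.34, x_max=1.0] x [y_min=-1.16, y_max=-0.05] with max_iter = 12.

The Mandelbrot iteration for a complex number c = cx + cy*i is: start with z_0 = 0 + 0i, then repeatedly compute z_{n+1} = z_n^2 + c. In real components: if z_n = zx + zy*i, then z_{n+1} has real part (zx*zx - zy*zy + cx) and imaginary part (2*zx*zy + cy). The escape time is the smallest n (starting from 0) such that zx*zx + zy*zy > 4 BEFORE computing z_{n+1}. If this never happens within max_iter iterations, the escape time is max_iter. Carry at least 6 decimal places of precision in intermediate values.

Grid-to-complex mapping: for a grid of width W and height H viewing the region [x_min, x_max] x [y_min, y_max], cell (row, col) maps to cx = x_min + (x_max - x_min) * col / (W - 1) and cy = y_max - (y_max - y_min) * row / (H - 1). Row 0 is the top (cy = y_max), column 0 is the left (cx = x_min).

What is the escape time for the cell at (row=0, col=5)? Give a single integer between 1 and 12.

z_0 = 0 + 0i, c = 0.3300 + -0.0500i
Iter 1: z = 0.3300 + -0.0500i, |z|^2 = 0.1114
Iter 2: z = 0.4364 + -0.0830i, |z|^2 = 0.1973
Iter 3: z = 0.5136 + -0.1224i, |z|^2 = 0.2787
Iter 4: z = 0.5787 + -0.1758i, |z|^2 = 0.3658
Iter 5: z = 0.6341 + -0.2534i, |z|^2 = 0.4663
Iter 6: z = 0.6678 + -0.3714i, |z|^2 = 0.5839
Iter 7: z = 0.6380 + -0.5460i, |z|^2 = 0.7052
Iter 8: z = 0.4389 + -0.7468i, |z|^2 = 0.7503
Iter 9: z = -0.0350 + -0.7055i, |z|^2 = 0.4990
Iter 10: z = -0.1665 + -0.0006i, |z|^2 = 0.0277
Iter 11: z = 0.3577 + -0.0498i, |z|^2 = 0.1305

Answer: 12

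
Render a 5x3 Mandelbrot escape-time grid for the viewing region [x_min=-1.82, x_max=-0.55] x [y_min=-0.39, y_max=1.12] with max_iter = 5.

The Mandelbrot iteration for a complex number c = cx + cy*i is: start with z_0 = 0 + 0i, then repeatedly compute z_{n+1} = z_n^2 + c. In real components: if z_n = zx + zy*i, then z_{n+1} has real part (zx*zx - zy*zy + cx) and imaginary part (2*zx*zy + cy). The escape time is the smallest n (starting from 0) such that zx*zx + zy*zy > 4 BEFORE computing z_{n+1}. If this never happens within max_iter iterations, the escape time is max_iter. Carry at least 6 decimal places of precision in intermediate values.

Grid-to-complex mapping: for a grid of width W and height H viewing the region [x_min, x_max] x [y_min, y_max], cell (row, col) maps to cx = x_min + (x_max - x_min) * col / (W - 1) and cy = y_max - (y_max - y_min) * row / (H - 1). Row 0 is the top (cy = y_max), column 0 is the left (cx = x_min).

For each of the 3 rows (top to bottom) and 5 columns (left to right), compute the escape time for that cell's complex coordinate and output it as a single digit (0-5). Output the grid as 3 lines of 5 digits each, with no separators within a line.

Answer: 12333
34555
34555

Derivation:
(row=0, col=0): c = -1.8200 + 1.1200i → escape time 1
(row=0, col=1): c = -1.5025 + 1.1200i → escape time 2
(row=0, col=2): c = -1.1850 + 1.1200i → escape time 3
(row=0, col=3): c = -0.8675 + 1.1200i → escape time 3
(row=0, col=4): c = -0.5500 + 1.1200i → escape time 3
(row=1, col=0): c = -1.8200 + 0.3650i → escape time 3
(row=1, col=1): c = -1.5025 + 0.3650i → escape time 4
(row=1, col=2): c = -1.1850 + 0.3650i → escape time 5
(row=1, col=3): c = -0.8675 + 0.3650i → escape time 5
(row=1, col=4): c = -0.5500 + 0.3650i → escape time 5
(row=2, col=0): c = -1.8200 + -0.3900i → escape time 3
(row=2, col=1): c = -1.5025 + -0.3900i → escape time 4
(row=2, col=2): c = -1.1850 + -0.3900i → escape time 5
(row=2, col=3): c = -0.8675 + -0.3900i → escape time 5
(row=2, col=4): c = -0.5500 + -0.3900i → escape time 5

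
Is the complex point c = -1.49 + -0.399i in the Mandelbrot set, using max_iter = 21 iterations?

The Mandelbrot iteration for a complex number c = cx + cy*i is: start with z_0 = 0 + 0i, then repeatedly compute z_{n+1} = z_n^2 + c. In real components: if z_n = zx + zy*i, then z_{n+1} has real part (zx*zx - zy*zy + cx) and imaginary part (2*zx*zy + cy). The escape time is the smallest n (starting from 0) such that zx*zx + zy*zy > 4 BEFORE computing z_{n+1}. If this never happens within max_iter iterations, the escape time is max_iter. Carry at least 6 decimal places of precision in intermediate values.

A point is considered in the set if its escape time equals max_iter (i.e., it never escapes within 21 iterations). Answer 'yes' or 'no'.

Answer: no

Derivation:
z_0 = 0 + 0i, c = -1.4900 + -0.3990i
Iter 1: z = -1.4900 + -0.3990i, |z|^2 = 2.3793
Iter 2: z = 0.5709 + 0.7900i, |z|^2 = 0.9501
Iter 3: z = -1.7882 + 0.5030i, |z|^2 = 3.4507
Iter 4: z = 1.4546 + -2.1981i, |z|^2 = 6.9475
Escaped at iteration 4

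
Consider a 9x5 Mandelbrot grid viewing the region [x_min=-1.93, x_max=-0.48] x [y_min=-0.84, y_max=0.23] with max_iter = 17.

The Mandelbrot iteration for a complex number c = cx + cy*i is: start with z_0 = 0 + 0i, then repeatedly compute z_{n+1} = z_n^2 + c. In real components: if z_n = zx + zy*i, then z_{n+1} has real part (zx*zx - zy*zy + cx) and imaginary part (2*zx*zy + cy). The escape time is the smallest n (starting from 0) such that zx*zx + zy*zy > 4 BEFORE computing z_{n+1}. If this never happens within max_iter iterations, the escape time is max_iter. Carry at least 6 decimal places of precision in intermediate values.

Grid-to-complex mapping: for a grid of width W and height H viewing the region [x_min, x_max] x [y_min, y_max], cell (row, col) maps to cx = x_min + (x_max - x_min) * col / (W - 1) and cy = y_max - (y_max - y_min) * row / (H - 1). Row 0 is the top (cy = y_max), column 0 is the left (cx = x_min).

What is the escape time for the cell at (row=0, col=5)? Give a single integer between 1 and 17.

z_0 = 0 + 0i, c = -1.0237 + 0.2300i
Iter 1: z = -1.0237 + 0.2300i, |z|^2 = 1.1010
Iter 2: z = -0.0286 + -0.2409i, |z|^2 = 0.0589
Iter 3: z = -1.0810 + 0.2438i, |z|^2 = 1.2279
Iter 4: z = 0.0853 + -0.2970i, |z|^2 = 0.0955
Iter 5: z = -1.1047 + 0.1793i, |z|^2 = 1.2525
Iter 6: z = 0.1644 + -0.1662i, |z|^2 = 0.0547
Iter 7: z = -1.0243 + 0.1754i, |z|^2 = 1.0800
Iter 8: z = -0.0053 + -0.1292i, |z|^2 = 0.0167
Iter 9: z = -1.0404 + 0.2314i, |z|^2 = 1.1360
Iter 10: z = 0.0052 + -0.2514i, |z|^2 = 0.0632
Iter 11: z = -1.0869 + 0.2274i, |z|^2 = 1.2331
Iter 12: z = 0.1060 + -0.2643i, |z|^2 = 0.0811
Iter 13: z = -1.0824 + 0.1740i, |z|^2 = 1.2018
Iter 14: z = 0.1175 + -0.1466i, |z|^2 = 0.0353
Iter 15: z = -1.0314 + 0.1955i, |z|^2 = 1.1021
Iter 16: z = 0.0019 + -0.1734i, |z|^2 = 0.0301

Answer: 17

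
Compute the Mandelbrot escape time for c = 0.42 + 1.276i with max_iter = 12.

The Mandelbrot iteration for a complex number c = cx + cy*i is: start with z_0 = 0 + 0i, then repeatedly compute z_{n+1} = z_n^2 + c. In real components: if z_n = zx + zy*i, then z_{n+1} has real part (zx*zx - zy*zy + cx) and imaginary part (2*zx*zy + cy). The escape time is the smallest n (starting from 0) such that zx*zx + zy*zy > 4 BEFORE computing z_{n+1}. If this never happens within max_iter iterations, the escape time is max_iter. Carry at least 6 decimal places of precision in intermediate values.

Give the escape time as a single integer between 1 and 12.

z_0 = 0 + 0i, c = 0.4200 + 1.2760i
Iter 1: z = 0.4200 + 1.2760i, |z|^2 = 1.8046
Iter 2: z = -1.0318 + 2.3478i, |z|^2 = 6.5769
Escaped at iteration 2

Answer: 2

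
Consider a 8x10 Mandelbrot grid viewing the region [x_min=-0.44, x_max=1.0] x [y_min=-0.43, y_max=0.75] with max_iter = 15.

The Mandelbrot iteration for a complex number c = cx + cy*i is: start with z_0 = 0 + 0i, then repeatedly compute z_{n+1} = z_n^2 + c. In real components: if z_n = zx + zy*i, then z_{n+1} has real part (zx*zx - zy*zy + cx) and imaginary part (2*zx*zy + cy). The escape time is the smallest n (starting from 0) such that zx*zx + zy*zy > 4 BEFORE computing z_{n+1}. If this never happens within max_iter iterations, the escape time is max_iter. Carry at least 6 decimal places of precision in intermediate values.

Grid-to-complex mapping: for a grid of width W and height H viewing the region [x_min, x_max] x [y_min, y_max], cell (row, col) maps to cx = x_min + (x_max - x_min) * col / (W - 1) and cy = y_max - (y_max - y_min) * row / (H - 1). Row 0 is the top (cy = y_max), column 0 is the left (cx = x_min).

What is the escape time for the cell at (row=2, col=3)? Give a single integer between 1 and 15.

z_0 = 0 + 0i, c = 0.1771 + 0.4878i
Iter 1: z = 0.1771 + 0.4878i, |z|^2 = 0.2693
Iter 2: z = -0.0294 + 0.6606i, |z|^2 = 0.4372
Iter 3: z = -0.2584 + 0.4489i, |z|^2 = 0.2683
Iter 4: z = 0.0424 + 0.2558i, |z|^2 = 0.0672
Iter 5: z = 0.1135 + 0.5094i, |z|^2 = 0.2724
Iter 6: z = -0.0695 + 0.6034i, |z|^2 = 0.3690
Iter 7: z = -0.1822 + 0.4039i, |z|^2 = 0.1963
Iter 8: z = 0.0472 + 0.3406i, |z|^2 = 0.1183
Iter 9: z = 0.0633 + 0.5199i, |z|^2 = 0.2743
Iter 10: z = -0.0892 + 0.5536i, |z|^2 = 0.3145
Iter 11: z = -0.1214 + 0.3890i, |z|^2 = 0.1661
Iter 12: z = 0.0405 + 0.3933i, |z|^2 = 0.1563
Iter 13: z = 0.0241 + 0.5197i, |z|^2 = 0.2706
Iter 14: z = -0.0923 + 0.5128i, |z|^2 = 0.2715

Answer: 15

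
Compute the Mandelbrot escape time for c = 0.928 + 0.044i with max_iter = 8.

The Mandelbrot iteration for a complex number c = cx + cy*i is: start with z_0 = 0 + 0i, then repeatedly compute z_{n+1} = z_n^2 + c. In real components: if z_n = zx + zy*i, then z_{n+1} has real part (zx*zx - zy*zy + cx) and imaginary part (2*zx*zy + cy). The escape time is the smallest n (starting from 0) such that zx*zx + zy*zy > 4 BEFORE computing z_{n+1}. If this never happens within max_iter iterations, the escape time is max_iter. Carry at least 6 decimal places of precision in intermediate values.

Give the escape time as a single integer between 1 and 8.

z_0 = 0 + 0i, c = 0.9280 + 0.0440i
Iter 1: z = 0.9280 + 0.0440i, |z|^2 = 0.8631
Iter 2: z = 1.7872 + 0.1257i, |z|^2 = 3.2100
Iter 3: z = 4.1065 + 0.4932i, |z|^2 = 17.1063
Escaped at iteration 3

Answer: 3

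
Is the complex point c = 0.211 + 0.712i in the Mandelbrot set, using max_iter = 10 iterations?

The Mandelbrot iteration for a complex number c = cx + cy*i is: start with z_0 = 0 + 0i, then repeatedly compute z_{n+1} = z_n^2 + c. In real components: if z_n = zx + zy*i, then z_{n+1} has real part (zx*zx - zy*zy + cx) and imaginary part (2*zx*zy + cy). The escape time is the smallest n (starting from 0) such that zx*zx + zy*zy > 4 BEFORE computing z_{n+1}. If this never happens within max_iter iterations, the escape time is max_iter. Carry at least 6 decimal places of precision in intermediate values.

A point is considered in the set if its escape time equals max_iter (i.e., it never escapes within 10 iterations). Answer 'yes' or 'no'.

Answer: no

Derivation:
z_0 = 0 + 0i, c = 0.2110 + 0.7120i
Iter 1: z = 0.2110 + 0.7120i, |z|^2 = 0.5515
Iter 2: z = -0.2514 + 1.0125i, |z|^2 = 1.0883
Iter 3: z = -0.7509 + 0.2029i, |z|^2 = 0.6050
Iter 4: z = 0.7336 + 0.4073i, |z|^2 = 0.7041
Iter 5: z = 0.5833 + 1.3097i, |z|^2 = 2.0555
Iter 6: z = -1.1639 + 2.2399i, |z|^2 = 6.3719
Escaped at iteration 6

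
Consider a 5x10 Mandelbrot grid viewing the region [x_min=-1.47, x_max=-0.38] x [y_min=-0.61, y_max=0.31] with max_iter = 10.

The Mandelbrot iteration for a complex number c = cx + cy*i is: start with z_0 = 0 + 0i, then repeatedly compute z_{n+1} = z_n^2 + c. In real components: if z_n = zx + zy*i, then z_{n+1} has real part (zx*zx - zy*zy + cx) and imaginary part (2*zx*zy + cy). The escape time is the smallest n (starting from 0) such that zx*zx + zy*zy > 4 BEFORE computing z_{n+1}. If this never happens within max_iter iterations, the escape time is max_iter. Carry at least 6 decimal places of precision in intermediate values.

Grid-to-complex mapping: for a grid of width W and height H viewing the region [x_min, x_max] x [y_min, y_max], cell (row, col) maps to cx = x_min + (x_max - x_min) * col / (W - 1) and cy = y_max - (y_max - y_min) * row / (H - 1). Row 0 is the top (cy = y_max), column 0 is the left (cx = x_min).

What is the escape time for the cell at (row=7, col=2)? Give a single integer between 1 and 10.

Answer: 7

Derivation:
z_0 = 0 + 0i, c = -0.9250 + -0.4056i
Iter 1: z = -0.9250 + -0.4056i, |z|^2 = 1.0201
Iter 2: z = -0.2339 + 0.3447i, |z|^2 = 0.1735
Iter 3: z = -0.9891 + -0.5668i, |z|^2 = 1.2997
Iter 4: z = -0.2678 + 0.7157i, |z|^2 = 0.5840
Iter 5: z = -1.3655 + -0.7889i, |z|^2 = 2.4870
Iter 6: z = 0.3172 + 1.7490i, |z|^2 = 3.1597
Iter 7: z = -3.8835 + 0.7040i, |z|^2 = 15.5769
Escaped at iteration 7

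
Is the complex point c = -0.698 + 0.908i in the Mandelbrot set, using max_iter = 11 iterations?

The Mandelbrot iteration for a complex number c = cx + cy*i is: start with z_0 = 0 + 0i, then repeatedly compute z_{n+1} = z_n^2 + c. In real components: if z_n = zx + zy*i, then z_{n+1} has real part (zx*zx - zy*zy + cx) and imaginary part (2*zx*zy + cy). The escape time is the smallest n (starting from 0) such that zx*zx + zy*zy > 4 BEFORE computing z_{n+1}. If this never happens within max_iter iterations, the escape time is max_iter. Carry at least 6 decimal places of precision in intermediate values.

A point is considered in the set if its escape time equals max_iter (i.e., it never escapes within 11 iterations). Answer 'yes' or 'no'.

z_0 = 0 + 0i, c = -0.6980 + 0.9080i
Iter 1: z = -0.6980 + 0.9080i, |z|^2 = 1.3117
Iter 2: z = -1.0353 + -0.3596i, |z|^2 = 1.2011
Iter 3: z = 0.2445 + 1.6525i, |z|^2 = 2.7905
Iter 4: z = -3.3690 + 1.7160i, |z|^2 = 14.2945
Escaped at iteration 4

Answer: no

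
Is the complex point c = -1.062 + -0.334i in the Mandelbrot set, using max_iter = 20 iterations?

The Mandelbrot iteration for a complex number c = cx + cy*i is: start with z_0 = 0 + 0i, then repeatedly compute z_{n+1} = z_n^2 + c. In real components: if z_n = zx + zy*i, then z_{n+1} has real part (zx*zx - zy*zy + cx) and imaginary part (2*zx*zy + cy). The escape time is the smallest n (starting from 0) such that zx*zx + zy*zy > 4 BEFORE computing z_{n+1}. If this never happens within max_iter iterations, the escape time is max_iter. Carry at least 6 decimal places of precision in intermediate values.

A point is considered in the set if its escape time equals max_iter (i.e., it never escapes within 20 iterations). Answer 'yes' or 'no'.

Answer: no

Derivation:
z_0 = 0 + 0i, c = -1.0620 + -0.3340i
Iter 1: z = -1.0620 + -0.3340i, |z|^2 = 1.2394
Iter 2: z = -0.0457 + 0.3754i, |z|^2 = 0.1430
Iter 3: z = -1.2008 + -0.3683i, |z|^2 = 1.5777
Iter 4: z = 0.2444 + 0.5506i, |z|^2 = 0.3629
Iter 5: z = -1.3054 + -0.0649i, |z|^2 = 1.7084
Iter 6: z = 0.6380 + -0.1646i, |z|^2 = 0.4341
Iter 7: z = -0.6821 + -0.5440i, |z|^2 = 0.7611
Iter 8: z = -0.8927 + 0.4081i, |z|^2 = 0.9634
Iter 9: z = -0.4317 + -1.0625i, |z|^2 = 1.3153
Iter 10: z = -2.0046 + 0.5834i, |z|^2 = 4.3588
Escaped at iteration 10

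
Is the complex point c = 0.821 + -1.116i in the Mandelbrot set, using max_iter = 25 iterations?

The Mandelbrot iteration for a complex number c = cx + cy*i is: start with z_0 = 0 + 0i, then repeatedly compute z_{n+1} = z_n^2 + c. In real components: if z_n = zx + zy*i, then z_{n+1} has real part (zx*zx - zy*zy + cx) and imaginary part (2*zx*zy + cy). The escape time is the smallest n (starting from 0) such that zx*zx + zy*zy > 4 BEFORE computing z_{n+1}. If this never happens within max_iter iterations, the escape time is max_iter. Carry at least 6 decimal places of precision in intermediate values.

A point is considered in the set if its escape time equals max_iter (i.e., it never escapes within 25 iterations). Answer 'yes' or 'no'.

Answer: no

Derivation:
z_0 = 0 + 0i, c = 0.8210 + -1.1160i
Iter 1: z = 0.8210 + -1.1160i, |z|^2 = 1.9195
Iter 2: z = 0.2496 + -2.9485i, |z|^2 = 8.7558
Escaped at iteration 2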